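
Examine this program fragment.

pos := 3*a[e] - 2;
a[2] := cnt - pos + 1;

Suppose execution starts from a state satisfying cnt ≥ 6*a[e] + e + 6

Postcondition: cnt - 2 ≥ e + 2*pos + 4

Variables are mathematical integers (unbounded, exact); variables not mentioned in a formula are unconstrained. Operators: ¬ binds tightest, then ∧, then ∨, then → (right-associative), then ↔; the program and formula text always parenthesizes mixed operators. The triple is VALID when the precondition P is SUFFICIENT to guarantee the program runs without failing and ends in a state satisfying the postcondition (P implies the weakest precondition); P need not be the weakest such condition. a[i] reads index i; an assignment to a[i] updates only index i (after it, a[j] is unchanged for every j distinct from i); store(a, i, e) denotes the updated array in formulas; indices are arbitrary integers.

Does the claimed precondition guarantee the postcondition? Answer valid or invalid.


Working backward. After the program, the postcondition cnt - 2 ≥ e + 2*pos + 4 must hold; in canonical form it is cnt ≥ e + 2*pos + 6.
Before a[2] := cnt - pos + 1: cnt ≥ e + 2*pos + 6
Before pos := 3*a[e] - 2: cnt ≥ 6*a[e] + e + 2
The weakest precondition is cnt ≥ 6*a[e] + e + 2.
Check whether cnt ≥ 6*a[e] + e + 6 implies it.
Every state satisfying the precondition satisfies the weakest precondition: the implication holds.
Answer: valid


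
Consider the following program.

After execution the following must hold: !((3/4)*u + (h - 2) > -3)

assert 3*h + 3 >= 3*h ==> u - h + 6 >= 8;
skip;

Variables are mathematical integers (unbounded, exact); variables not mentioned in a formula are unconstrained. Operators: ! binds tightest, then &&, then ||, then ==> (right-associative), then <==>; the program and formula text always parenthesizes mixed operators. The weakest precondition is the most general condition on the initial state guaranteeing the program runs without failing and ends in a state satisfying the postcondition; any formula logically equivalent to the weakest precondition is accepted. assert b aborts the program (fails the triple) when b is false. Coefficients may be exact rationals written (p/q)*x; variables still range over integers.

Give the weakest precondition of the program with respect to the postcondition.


Working backward. After the program, the postcondition !((3/4)*u + (h - 2) > -3) must hold; in canonical form it is !(h + (3/4)*u > -1).
Before skip: !(h + (3/4)*u > -1)
Before assert 3*h + 3 >= 3*h ==> u - h + 6 >= 8: u >= h + 2 && (!(h + (3/4)*u > -1))
Answer: WP = u >= h + 2 && (!(h + (3/4)*u > -1))


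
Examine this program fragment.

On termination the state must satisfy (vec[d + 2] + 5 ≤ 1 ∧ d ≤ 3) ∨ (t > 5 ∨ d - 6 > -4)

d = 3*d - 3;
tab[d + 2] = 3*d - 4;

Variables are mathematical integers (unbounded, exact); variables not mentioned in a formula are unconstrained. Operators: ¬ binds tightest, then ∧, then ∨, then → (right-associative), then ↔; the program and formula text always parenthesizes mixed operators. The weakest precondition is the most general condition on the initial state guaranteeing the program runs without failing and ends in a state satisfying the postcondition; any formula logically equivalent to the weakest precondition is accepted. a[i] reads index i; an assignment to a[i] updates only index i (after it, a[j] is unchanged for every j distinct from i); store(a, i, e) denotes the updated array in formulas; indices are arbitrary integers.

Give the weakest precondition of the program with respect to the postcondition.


Working backward. After the program, the postcondition (vec[d + 2] + 5 ≤ 1 ∧ d ≤ 3) ∨ (t > 5 ∨ d - 6 > -4) must hold; in canonical form it is (vec[d + 2] ≤ -4 ∧ d ≤ 3) ∨ t > 5 ∨ d > 2.
Before tab[d + 2] := 3*d - 4: (vec[d + 2] ≤ -4 ∧ d ≤ 3) ∨ t > 5 ∨ d > 2
Before d := 3*d - 3: (vec[3*d - 1] ≤ -4 ∧ 3*d ≤ 6) ∨ t > 5 ∨ 3*d > 5
Answer: WP = (vec[3*d - 1] ≤ -4 ∧ 3*d ≤ 6) ∨ t > 5 ∨ 3*d > 5


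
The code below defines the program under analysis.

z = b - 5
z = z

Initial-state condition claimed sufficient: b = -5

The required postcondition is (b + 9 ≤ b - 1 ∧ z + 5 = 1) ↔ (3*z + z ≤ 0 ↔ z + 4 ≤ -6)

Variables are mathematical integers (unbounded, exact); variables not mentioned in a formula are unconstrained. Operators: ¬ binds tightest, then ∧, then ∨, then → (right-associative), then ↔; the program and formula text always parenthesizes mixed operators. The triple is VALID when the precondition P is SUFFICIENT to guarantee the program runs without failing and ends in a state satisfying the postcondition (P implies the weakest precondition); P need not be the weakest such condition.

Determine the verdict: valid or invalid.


Working backward. After the program, the postcondition (b + 9 ≤ b - 1 ∧ z + 5 = 1) ↔ (3*z + z ≤ 0 ↔ z + 4 ≤ -6) must hold; in canonical form it is ¬(4*z ≤ 0 ↔ z ≤ -10).
Before z := z: ¬(4*z ≤ 0 ↔ z ≤ -10)
Before z := b - 5: ¬(4*b ≤ 20 ↔ b ≤ -5)
The weakest precondition is ¬(4*b ≤ 20 ↔ b ≤ -5).
Check whether b = -5 implies it.
Countermodel: at the initial state b = -5, the precondition holds but the weakest precondition fails.
Answer: invalid


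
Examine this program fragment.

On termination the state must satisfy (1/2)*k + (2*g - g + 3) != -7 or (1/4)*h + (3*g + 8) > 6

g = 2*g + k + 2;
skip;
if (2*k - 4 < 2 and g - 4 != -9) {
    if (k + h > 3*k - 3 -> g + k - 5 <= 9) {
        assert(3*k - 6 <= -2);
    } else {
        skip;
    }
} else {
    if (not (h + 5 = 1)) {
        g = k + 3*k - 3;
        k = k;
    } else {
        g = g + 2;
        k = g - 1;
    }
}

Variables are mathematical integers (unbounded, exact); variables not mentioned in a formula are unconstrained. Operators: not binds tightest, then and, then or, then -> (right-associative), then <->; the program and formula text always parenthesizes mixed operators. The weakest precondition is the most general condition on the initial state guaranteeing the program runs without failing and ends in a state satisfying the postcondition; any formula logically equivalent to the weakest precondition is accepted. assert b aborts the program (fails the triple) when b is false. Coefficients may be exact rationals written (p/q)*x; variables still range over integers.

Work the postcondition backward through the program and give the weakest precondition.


Working backward. After the program, the postcondition (1/2)*k + (2*g - g + 3) != -7 or (1/4)*h + (3*g + 8) > 6 must hold; in canonical form it is g + (1/2)*k != -10 or 3*g + (1/4)*h > -2.
Then branch requires ((h > 2*k - 3 -> g + k <= 14) -> (3*k <= 4 and (g + (1/2)*k != -10 or 3*g + (1/4)*h > -2))) and ((not (h > 2*k - 3 -> g + k <= 14)) -> (g + (1/2)*k != -10 or 3*g + (1/4)*h > -2)); else branch requires ((not (h = -4)) -> ((9/2)*k != -7 or (1/4)*h + 12*k > 7)) and (h = -4 -> ((3/2)*g != -25/2 or 3*g + (1/4)*h > -8)).
Before the if: ((2*k < 6 and g != -5) -> (((h > 2*k - 3 -> g + k <= 14) -> (3*k <= 4 and (g + (1/2)*k != -10 or 3*g + (1/4)*h > -2))) and ((not (h > 2*k - 3 -> g + k <= 14)) -> (g + (1/2)*k != -10 or 3*g + (1/4)*h > -2)))) and ((not (2*k < 6 and g != -5)) -> (((not (h = -4)) -> ((9/2)*k != -7 or (1/4)*h + 12*k > 7)) and (h = -4 -> ((3/2)*g != -25/2 or 3*g + (1/4)*h > -8))))
Before skip: ((2*k < 6 and g != -5) -> (((h > 2*k - 3 -> g + k <= 14) -> (3*k <= 4 and (g + (1/2)*k != -10 or 3*g + (1/4)*h > -2))) and ((not (h > 2*k - 3 -> g + k <= 14)) -> (g + (1/2)*k != -10 or 3*g + (1/4)*h > -2)))) and ((not (2*k < 6 and g != -5)) -> (((not (h = -4)) -> ((9/2)*k != -7 or (1/4)*h + 12*k > 7)) and (h = -4 -> ((3/2)*g != -25/2 or 3*g + (1/4)*h > -8))))
Before g := 2*g + k + 2: ((2*k < 6 and 2*g + k != -7) -> (((h > 2*k - 3 -> 2*g + 2*k <= 12) -> (3*k <= 4 and (2*g + (3/2)*k != -12 or 6*g + (1/4)*h + 3*k > -8))) and ((not (h > 2*k - 3 -> 2*g + 2*k <= 12)) -> (2*g + (3/2)*k != -12 or 6*g + (1/4)*h + 3*k > -8)))) and ((not (2*k < 6 and 2*g + k != -7)) -> (((not (h = -4)) -> ((9/2)*k != -7 or (1/4)*h + 12*k > 7)) and (h = -4 -> (3*g + (3/2)*k != -31/2 or 6*g + (1/4)*h + 3*k > -14))))
Answer: WP = ((2*k < 6 and 2*g + k != -7) -> (((h > 2*k - 3 -> 2*g + 2*k <= 12) -> (3*k <= 4 and (2*g + (3/2)*k != -12 or 6*g + (1/4)*h + 3*k > -8))) and ((not (h > 2*k - 3 -> 2*g + 2*k <= 12)) -> (2*g + (3/2)*k != -12 or 6*g + (1/4)*h + 3*k > -8)))) and ((not (2*k < 6 and 2*g + k != -7)) -> (((not (h = -4)) -> ((9/2)*k != -7 or (1/4)*h + 12*k > 7)) and (h = -4 -> (3*g + (3/2)*k != -31/2 or 6*g + (1/4)*h + 3*k > -14))))


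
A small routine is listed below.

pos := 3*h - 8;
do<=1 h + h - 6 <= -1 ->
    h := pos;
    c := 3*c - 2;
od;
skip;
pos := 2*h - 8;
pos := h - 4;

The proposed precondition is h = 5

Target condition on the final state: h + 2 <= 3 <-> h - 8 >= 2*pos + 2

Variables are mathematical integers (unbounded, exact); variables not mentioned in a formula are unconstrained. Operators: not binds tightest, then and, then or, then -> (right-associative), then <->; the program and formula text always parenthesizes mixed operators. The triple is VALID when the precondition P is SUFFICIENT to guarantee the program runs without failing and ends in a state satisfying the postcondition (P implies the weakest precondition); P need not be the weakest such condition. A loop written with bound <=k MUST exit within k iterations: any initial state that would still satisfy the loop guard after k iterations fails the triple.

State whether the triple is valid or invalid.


Working backward. After the program, the postcondition h + 2 <= 3 <-> h - 8 >= 2*pos + 2 must hold; in canonical form it is h <= 1 <-> h >= 2*pos + 10.
Before pos := h - 4: h <= 1 <-> h <= -2
Before pos := 2*h - 8: h <= 1 <-> h <= -2
Before skip: h <= 1 <-> h <= -2
Before the loop (bound <=1), unroll the exhaustion recursion (WP_0 = exit-now case; WP_j = one more guarded iteration, up to j = 1):
  WP_0: (not (2*h <= 5)) and (h <= 1 <-> h <= -2)
  WP_1: (2*h <= 5 -> ((not (2*pos <= 5)) and (pos <= 1 <-> pos <= -2))) and ((not (2*h <= 5)) -> (h <= 1 <-> h <= -2))
So before the loop: (2*h <= 5 -> ((not (2*pos <= 5)) and (pos <= 1 <-> pos <= -2))) and ((not (2*h <= 5)) -> (h <= 1 <-> h <= -2))
Before pos := 3*h - 8: (2*h <= 5 -> ((not (6*h <= 21)) and (3*h <= 9 <-> 3*h <= 6))) and ((not (2*h <= 5)) -> (h <= 1 <-> h <= -2))
The weakest precondition is (2*h <= 5 -> ((not (6*h <= 21)) and (3*h <= 9 <-> 3*h <= 6))) and ((not (2*h <= 5)) -> (h <= 1 <-> h <= -2)).
Check whether h = 5 implies it.
Every state satisfying the precondition satisfies the weakest precondition: the implication holds.
Answer: valid


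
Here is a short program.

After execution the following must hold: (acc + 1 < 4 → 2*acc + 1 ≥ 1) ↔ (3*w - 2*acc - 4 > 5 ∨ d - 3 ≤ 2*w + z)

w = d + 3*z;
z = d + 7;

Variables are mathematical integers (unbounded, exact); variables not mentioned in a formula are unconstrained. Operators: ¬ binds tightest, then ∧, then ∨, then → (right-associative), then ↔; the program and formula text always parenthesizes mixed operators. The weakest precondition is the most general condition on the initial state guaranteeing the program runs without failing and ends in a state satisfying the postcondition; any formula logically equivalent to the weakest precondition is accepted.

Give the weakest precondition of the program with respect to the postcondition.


Working backward. After the program, the postcondition (acc + 1 < 4 → 2*acc + 1 ≥ 1) ↔ (3*w - 2*acc - 4 > 5 ∨ d - 3 ≤ 2*w + z) must hold; in canonical form it is (acc < 3 → 2*acc ≥ 0) ↔ (3*w > 2*acc + 9 ∨ d ≤ 2*w + z + 3).
Before z := d + 7: (acc < 3 → 2*acc ≥ 0) ↔ (3*w > 2*acc + 9 ∨ 2*w ≥ -10)
Before w := d + 3*z: (acc < 3 → 2*acc ≥ 0) ↔ (3*d + 9*z > 2*acc + 9 ∨ 2*d + 6*z ≥ -10)
Answer: WP = (acc < 3 → 2*acc ≥ 0) ↔ (3*d + 9*z > 2*acc + 9 ∨ 2*d + 6*z ≥ -10)


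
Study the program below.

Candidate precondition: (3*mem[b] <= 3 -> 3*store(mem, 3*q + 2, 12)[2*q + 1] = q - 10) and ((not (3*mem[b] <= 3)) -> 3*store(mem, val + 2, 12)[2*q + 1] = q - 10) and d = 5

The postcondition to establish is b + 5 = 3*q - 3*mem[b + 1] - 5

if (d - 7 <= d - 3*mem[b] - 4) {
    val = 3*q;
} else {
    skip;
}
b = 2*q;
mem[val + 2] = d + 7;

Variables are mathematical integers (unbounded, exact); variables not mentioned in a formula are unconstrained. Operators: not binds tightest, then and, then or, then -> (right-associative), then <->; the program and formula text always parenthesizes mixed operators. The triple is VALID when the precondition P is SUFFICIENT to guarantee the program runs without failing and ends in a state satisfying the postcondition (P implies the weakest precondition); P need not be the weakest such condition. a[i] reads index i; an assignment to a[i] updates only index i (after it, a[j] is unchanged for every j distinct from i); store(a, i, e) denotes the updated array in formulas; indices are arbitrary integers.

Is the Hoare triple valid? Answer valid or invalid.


Working backward. After the program, the postcondition b + 5 = 3*q - 3*mem[b + 1] - 5 must hold; in canonical form it is 3*mem[b + 1] + b = 3*q - 10.
Before mem[val + 2] := d + 7: 3*store(mem, val + 2, d + 7)[b + 1] + b = 3*q - 10
Before b := 2*q: 3*store(mem, val + 2, d + 7)[2*q + 1] = q - 10
Then branch requires 3*store(mem, 3*q + 2, d + 7)[2*q + 1] = q - 10; else branch requires 3*store(mem, val + 2, d + 7)[2*q + 1] = q - 10.
Before the if: (3*mem[b] <= 3 -> 3*store(mem, 3*q + 2, d + 7)[2*q + 1] = q - 10) and ((not (3*mem[b] <= 3)) -> 3*store(mem, val + 2, d + 7)[2*q + 1] = q - 10)
The weakest precondition is (3*mem[b] <= 3 -> 3*store(mem, 3*q + 2, d + 7)[2*q + 1] = q - 10) and ((not (3*mem[b] <= 3)) -> 3*store(mem, val + 2, d + 7)[2*q + 1] = q - 10).
Check whether (3*mem[b] <= 3 -> 3*store(mem, 3*q + 2, 12)[2*q + 1] = q - 10) and ((not (3*mem[b] <= 3)) -> 3*store(mem, val + 2, 12)[2*q + 1] = q - 10) and d = 5 implies it.
Every state satisfying the precondition satisfies the weakest precondition: the implication holds.
Answer: valid


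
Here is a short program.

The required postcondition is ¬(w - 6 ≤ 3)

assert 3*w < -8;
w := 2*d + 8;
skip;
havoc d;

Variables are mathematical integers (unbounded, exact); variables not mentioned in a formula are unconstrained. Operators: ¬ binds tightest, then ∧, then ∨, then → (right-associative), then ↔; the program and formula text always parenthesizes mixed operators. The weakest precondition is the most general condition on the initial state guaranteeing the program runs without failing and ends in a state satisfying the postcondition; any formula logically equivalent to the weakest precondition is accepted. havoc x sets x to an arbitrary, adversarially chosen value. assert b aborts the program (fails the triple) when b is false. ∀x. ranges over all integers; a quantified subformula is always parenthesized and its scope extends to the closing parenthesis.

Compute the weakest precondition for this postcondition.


Working backward. After the program, the postcondition ¬(w - 6 ≤ 3) must hold; in canonical form it is ¬(w ≤ 9).
Before havoc d: ¬(w ≤ 9)
Before skip: ¬(w ≤ 9)
Before w := 2*d + 8: ¬(2*d ≤ 1)
Before assert 3*w < -8: 3*w < -8 ∧ (¬(2*d ≤ 1))
Answer: WP = 3*w < -8 ∧ (¬(2*d ≤ 1))


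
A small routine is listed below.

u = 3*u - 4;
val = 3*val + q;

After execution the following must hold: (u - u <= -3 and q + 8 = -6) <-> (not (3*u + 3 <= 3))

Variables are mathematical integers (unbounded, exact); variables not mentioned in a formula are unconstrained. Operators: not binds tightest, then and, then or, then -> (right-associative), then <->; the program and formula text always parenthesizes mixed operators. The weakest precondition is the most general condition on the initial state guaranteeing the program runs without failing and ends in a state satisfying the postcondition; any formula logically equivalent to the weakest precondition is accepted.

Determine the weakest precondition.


Working backward. After the program, the postcondition (u - u <= -3 and q + 8 = -6) <-> (not (3*u + 3 <= 3)) must hold; in canonical form it is 3*u <= 0.
Before val := 3*val + q: 3*u <= 0
Before u := 3*u - 4: 9*u <= 12
Answer: WP = 9*u <= 12


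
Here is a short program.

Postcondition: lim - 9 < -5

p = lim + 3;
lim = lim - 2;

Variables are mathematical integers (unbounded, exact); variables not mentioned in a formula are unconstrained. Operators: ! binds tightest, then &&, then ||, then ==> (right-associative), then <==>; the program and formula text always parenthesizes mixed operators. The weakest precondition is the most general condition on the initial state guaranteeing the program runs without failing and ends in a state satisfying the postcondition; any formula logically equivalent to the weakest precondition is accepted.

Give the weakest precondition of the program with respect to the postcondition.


Working backward. After the program, the postcondition lim - 9 < -5 must hold; in canonical form it is lim < 4.
Before lim := lim - 2: lim < 6
Before p := lim + 3: lim < 6
Answer: WP = lim < 6


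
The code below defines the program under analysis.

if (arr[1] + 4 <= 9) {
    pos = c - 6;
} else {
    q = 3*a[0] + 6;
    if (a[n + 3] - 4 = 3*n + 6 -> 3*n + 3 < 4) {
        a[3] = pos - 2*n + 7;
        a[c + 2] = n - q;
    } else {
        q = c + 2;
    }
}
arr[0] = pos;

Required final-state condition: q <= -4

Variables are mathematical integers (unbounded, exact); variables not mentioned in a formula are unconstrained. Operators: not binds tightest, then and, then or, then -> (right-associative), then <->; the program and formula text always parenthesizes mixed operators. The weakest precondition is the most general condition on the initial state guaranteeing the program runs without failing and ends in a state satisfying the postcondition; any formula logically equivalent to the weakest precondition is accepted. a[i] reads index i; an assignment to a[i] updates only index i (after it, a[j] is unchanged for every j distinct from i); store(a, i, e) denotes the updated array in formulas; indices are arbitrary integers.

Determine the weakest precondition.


Working backward. After the program, q <= -4 must hold.
Before arr[0] := pos: q <= -4
Then branch requires q <= -4; else branch requires ((a[n + 3] = 3*n + 10 -> 3*n < 1) -> 3*a[0] <= -10) and ((not (a[n + 3] = 3*n + 10 -> 3*n < 1)) -> c <= -6).
Before the if: (arr[1] <= 5 -> q <= -4) and ((not (arr[1] <= 5)) -> (((a[n + 3] = 3*n + 10 -> 3*n < 1) -> 3*a[0] <= -10) and ((not (a[n + 3] = 3*n + 10 -> 3*n < 1)) -> c <= -6)))
Answer: WP = (arr[1] <= 5 -> q <= -4) and ((not (arr[1] <= 5)) -> (((a[n + 3] = 3*n + 10 -> 3*n < 1) -> 3*a[0] <= -10) and ((not (a[n + 3] = 3*n + 10 -> 3*n < 1)) -> c <= -6)))


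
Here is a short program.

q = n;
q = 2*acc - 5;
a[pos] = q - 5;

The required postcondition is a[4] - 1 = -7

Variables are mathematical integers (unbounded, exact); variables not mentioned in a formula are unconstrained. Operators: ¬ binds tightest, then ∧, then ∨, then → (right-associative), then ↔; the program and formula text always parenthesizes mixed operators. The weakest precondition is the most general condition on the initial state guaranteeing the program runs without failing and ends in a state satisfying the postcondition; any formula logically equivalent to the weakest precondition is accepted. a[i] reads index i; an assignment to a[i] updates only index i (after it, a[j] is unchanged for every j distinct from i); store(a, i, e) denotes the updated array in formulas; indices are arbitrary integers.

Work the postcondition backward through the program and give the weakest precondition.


Working backward. After the program, the postcondition a[4] - 1 = -7 must hold; in canonical form it is a[4] = -6.
Before a[pos] := q - 5: store(a, pos, q - 5)[4] = -6
Before q := 2*acc - 5: store(a, pos, 2*acc - 10)[4] = -6
Before q := n: store(a, pos, 2*acc - 10)[4] = -6
Answer: WP = store(a, pos, 2*acc - 10)[4] = -6


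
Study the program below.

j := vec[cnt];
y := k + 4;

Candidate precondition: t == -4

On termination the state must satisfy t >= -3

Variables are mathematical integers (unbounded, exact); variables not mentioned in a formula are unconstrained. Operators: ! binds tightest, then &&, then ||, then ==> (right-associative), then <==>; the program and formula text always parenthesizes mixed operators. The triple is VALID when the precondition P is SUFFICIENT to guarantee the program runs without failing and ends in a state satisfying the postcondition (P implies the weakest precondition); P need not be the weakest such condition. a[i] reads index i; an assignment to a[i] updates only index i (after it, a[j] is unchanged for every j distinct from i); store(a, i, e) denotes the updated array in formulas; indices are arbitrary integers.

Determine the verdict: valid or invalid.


Working backward. After the program, t >= -3 must hold.
Before y := k + 4: t >= -3
Before j := vec[cnt]: t >= -3
The weakest precondition is t >= -3.
Check whether t == -4 implies it.
Countermodel: at the initial state t = -4, the precondition holds but the weakest precondition fails.
Answer: invalid


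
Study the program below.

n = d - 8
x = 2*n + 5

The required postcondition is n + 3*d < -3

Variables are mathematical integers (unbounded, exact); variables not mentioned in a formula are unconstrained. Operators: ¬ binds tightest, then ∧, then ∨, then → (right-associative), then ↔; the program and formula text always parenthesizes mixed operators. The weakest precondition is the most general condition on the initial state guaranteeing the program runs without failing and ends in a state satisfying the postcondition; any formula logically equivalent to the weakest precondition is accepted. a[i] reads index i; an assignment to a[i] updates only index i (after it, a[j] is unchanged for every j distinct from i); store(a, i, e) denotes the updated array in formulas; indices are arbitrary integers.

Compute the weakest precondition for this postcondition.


Working backward. After the program, the postcondition n + 3*d < -3 must hold; in canonical form it is 3*d + n < -3.
Before x := 2*n + 5: 3*d + n < -3
Before n := d - 8: 4*d < 5
Answer: WP = 4*d < 5


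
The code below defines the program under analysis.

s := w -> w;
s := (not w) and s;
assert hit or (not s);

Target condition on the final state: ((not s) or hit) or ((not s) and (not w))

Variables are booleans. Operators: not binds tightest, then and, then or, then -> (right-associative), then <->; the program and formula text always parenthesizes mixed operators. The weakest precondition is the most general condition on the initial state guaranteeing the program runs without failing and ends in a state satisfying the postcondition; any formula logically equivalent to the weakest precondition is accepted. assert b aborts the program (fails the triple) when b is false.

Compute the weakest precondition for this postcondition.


Working backward. After the program, the postcondition ((not s) or hit) or ((not s) and (not w)) must hold; in canonical form it is (not s) or hit or ((not s) and (not w)).
Before assert hit or (not s): (hit or (not s)) and ((not s) or hit or ((not s) and (not w)))
Before s := (not w) and s: (hit or (not ((not w) and s))) and ((not ((not w) and s)) or hit or ((not ((not w) and s)) and (not w)))
Before s := w -> w: (hit or w) and (w or hit)
Answer: WP = (hit or w) and (w or hit)


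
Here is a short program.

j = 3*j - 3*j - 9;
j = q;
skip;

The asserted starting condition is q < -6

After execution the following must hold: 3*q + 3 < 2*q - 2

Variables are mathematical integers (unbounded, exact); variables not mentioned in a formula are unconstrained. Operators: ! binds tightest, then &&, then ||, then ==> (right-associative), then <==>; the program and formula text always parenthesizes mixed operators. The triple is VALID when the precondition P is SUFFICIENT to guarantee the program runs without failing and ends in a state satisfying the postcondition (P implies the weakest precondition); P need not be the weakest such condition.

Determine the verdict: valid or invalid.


Working backward. After the program, the postcondition 3*q + 3 < 2*q - 2 must hold; in canonical form it is q < -5.
Before skip: q < -5
Before j := q: q < -5
Before j := 3*j - 3*j - 9: q < -5
The weakest precondition is q < -5.
Check whether q < -6 implies it.
Every state satisfying the precondition satisfies the weakest precondition: the implication holds.
Answer: valid


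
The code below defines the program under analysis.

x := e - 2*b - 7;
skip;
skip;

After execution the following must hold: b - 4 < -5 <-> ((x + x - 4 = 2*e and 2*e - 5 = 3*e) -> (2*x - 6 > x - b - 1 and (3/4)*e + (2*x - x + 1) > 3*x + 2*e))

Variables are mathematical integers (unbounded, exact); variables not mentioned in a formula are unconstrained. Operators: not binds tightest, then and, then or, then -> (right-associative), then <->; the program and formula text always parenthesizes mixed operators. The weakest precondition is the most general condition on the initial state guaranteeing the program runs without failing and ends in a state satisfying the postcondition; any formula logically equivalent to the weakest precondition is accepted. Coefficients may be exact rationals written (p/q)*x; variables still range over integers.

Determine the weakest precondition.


Working backward. After the program, the postcondition b - 4 < -5 <-> ((x + x - 4 = 2*e and 2*e - 5 = 3*e) -> (2*x - 6 > x - b - 1 and (3/4)*e + (2*x - x + 1) > 3*x + 2*e)) must hold; in canonical form it is b < -1 <-> ((2*x = 2*e + 4 and e = -5) -> (b + x > 5 and (5/4)*e + 2*x < 1)).
Before skip: b < -1 <-> ((2*x = 2*e + 4 and e = -5) -> (b + x > 5 and (5/4)*e + 2*x < 1))
Before skip: b < -1 <-> ((2*x = 2*e + 4 and e = -5) -> (b + x > 5 and (5/4)*e + 2*x < 1))
Before x := e - 2*b - 7: b < -1 <-> ((4*b = -18 and e = -5) -> (e > b + 12 and (13/4)*e < 4*b + 15))
Answer: WP = b < -1 <-> ((4*b = -18 and e = -5) -> (e > b + 12 and (13/4)*e < 4*b + 15))


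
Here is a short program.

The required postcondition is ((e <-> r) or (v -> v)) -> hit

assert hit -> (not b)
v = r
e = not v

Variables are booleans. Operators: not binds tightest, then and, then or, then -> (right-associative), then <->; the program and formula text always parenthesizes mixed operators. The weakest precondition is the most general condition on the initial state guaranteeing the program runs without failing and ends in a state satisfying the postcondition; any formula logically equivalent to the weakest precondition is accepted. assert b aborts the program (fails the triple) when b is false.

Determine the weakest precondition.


Working backward. After the program, the postcondition ((e <-> r) or (v -> v)) -> hit must hold; in canonical form it is hit.
Before e := not v: hit
Before v := r: hit
Before assert hit -> (not b): (hit -> (not b)) and hit
Answer: WP = (hit -> (not b)) and hit


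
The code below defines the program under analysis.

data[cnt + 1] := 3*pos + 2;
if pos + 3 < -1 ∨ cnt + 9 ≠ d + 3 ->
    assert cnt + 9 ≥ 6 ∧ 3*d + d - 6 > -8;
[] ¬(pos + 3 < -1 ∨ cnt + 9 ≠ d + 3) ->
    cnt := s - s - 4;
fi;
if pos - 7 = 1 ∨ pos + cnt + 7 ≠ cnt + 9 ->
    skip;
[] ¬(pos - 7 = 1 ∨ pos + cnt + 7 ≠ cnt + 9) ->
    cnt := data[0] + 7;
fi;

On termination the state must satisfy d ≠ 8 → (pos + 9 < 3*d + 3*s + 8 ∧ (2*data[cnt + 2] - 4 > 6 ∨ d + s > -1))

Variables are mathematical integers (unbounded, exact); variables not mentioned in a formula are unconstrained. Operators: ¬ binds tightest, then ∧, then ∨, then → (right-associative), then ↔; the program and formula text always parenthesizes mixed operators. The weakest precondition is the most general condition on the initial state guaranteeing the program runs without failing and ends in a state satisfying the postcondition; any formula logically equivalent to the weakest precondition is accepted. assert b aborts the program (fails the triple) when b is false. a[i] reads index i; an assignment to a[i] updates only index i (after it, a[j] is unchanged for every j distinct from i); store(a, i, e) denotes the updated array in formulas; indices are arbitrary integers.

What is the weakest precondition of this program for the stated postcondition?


Working backward. After the program, the postcondition d ≠ 8 → (pos + 9 < 3*d + 3*s + 8 ∧ (2*data[cnt + 2] - 4 > 6 ∨ d + s > -1)) must hold; in canonical form it is d ≠ 8 → (pos < 3*d + 3*s - 1 ∧ (2*data[cnt + 2] > 10 ∨ d + s > -1)).
Then branch requires d ≠ 8 → (pos < 3*d + 3*s - 1 ∧ (2*data[cnt + 2] > 10 ∨ d + s > -1)); else branch requires d ≠ 8 → (pos < 3*d + 3*s - 1 ∧ (2*data[data[0] + 9] > 10 ∨ d + s > -1)).
Before the if: ((pos = 8 ∨ pos ≠ 2) → (d ≠ 8 → (pos < 3*d + 3*s - 1 ∧ (2*data[cnt + 2] > 10 ∨ d + s > -1)))) ∧ ((¬(pos = 8 ∨ pos ≠ 2)) → (d ≠ 8 → (pos < 3*d + 3*s - 1 ∧ (2*data[data[0] + 9] > 10 ∨ d + s > -1))))
Then branch requires cnt ≥ -3 ∧ 4*d > -2 ∧ ((pos = 8 ∨ pos ≠ 2) → (d ≠ 8 → (pos < 3*d + 3*s - 1 ∧ (2*data[cnt + 2] > 10 ∨ d + s > -1)))) ∧ ((¬(pos = 8 ∨ pos ≠ 2)) → (d ≠ 8 → (pos < 3*d + 3*s - 1 ∧ (2*data[data[0] + 9] > 10 ∨ d + s > -1)))); else branch requires ((pos = 8 ∨ pos ≠ 2) → (d ≠ 8 → (pos < 3*d + 3*s - 1 ∧ (2*data[-2] > 10 ∨ d + s > -1)))) ∧ ((¬(pos = 8 ∨ pos ≠ 2)) → (d ≠ 8 → (pos < 3*d + 3*s - 1 ∧ (2*data[data[0] + 9] > 10 ∨ d + s > -1)))).
Before the if: ((pos < -4 ∨ cnt ≠ d - 6) → (cnt ≥ -3 ∧ 4*d > -2 ∧ ((pos = 8 ∨ pos ≠ 2) → (d ≠ 8 → (pos < 3*d + 3*s - 1 ∧ (2*data[cnt + 2] > 10 ∨ d + s > -1)))) ∧ ((¬(pos = 8 ∨ pos ≠ 2)) → (d ≠ 8 → (pos < 3*d + 3*s - 1 ∧ (2*data[data[0] + 9] > 10 ∨ d + s > -1)))))) ∧ ((¬(pos < -4 ∨ cnt ≠ d - 6)) → (((pos = 8 ∨ pos ≠ 2) → (d ≠ 8 → (pos < 3*d + 3*s - 1 ∧ (2*data[-2] > 10 ∨ d + s > -1)))) ∧ ((¬(pos = 8 ∨ pos ≠ 2)) → (d ≠ 8 → (pos < 3*d + 3*s - 1 ∧ (2*data[data[0] + 9] > 10 ∨ d + s > -1))))))
Before data[cnt + 1] := 3*pos + 2: ((pos < -4 ∨ cnt ≠ d - 6) → (cnt ≥ -3 ∧ 4*d > -2 ∧ ((pos = 8 ∨ pos ≠ 2) → (d ≠ 8 → (pos < 3*d + 3*s - 1 ∧ (2*store(data, cnt + 1, 3*pos + 2)[cnt + 2] > 10 ∨ d + s > -1)))) ∧ ((¬(pos = 8 ∨ pos ≠ 2)) → (d ≠ 8 → (pos < 3*d + 3*s - 1 ∧ (2*store(data, cnt + 1, 3*pos + 2)[store(data, cnt + 1, 3*pos + 2)[0] + 9] > 10 ∨ d + s > -1)))))) ∧ ((¬(pos < -4 ∨ cnt ≠ d - 6)) → (((pos = 8 ∨ pos ≠ 2) → (d ≠ 8 → (pos < 3*d + 3*s - 1 ∧ (2*store(data, cnt + 1, 3*pos + 2)[-2] > 10 ∨ d + s > -1)))) ∧ ((¬(pos = 8 ∨ pos ≠ 2)) → (d ≠ 8 → (pos < 3*d + 3*s - 1 ∧ (2*store(data, cnt + 1, 3*pos + 2)[store(data, cnt + 1, 3*pos + 2)[0] + 9] > 10 ∨ d + s > -1))))))
Answer: WP = ((pos < -4 ∨ cnt ≠ d - 6) → (cnt ≥ -3 ∧ 4*d > -2 ∧ ((pos = 8 ∨ pos ≠ 2) → (d ≠ 8 → (pos < 3*d + 3*s - 1 ∧ (2*store(data, cnt + 1, 3*pos + 2)[cnt + 2] > 10 ∨ d + s > -1)))) ∧ ((¬(pos = 8 ∨ pos ≠ 2)) → (d ≠ 8 → (pos < 3*d + 3*s - 1 ∧ (2*store(data, cnt + 1, 3*pos + 2)[store(data, cnt + 1, 3*pos + 2)[0] + 9] > 10 ∨ d + s > -1)))))) ∧ ((¬(pos < -4 ∨ cnt ≠ d - 6)) → (((pos = 8 ∨ pos ≠ 2) → (d ≠ 8 → (pos < 3*d + 3*s - 1 ∧ (2*store(data, cnt + 1, 3*pos + 2)[-2] > 10 ∨ d + s > -1)))) ∧ ((¬(pos = 8 ∨ pos ≠ 2)) → (d ≠ 8 → (pos < 3*d + 3*s - 1 ∧ (2*store(data, cnt + 1, 3*pos + 2)[store(data, cnt + 1, 3*pos + 2)[0] + 9] > 10 ∨ d + s > -1))))))


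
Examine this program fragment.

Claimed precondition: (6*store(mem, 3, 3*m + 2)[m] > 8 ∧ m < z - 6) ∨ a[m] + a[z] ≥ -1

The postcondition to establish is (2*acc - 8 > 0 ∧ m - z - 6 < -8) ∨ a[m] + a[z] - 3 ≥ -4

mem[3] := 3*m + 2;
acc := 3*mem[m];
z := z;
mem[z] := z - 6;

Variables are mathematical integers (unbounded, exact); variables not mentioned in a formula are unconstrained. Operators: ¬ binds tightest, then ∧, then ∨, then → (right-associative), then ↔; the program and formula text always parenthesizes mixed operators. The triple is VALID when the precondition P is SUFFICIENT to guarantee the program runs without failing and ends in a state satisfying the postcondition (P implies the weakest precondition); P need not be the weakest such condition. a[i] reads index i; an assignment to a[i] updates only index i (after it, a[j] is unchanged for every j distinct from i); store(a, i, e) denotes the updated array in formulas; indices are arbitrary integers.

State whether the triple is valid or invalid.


Working backward. After the program, the postcondition (2*acc - 8 > 0 ∧ m - z - 6 < -8) ∨ a[m] + a[z] - 3 ≥ -4 must hold; in canonical form it is (2*acc > 8 ∧ m < z - 2) ∨ a[m] + a[z] ≥ -1.
Before mem[z] := z - 6: (2*acc > 8 ∧ m < z - 2) ∨ a[m] + a[z] ≥ -1
Before z := z: (2*acc > 8 ∧ m < z - 2) ∨ a[m] + a[z] ≥ -1
Before acc := 3*mem[m]: (6*mem[m] > 8 ∧ m < z - 2) ∨ a[m] + a[z] ≥ -1
Before mem[3] := 3*m + 2: (6*store(mem, 3, 3*m + 2)[m] > 8 ∧ m < z - 2) ∨ a[m] + a[z] ≥ -1
The weakest precondition is (6*store(mem, 3, 3*m + 2)[m] > 8 ∧ m < z - 2) ∨ a[m] + a[z] ≥ -1.
Check whether (6*store(mem, 3, 3*m + 2)[m] > 8 ∧ m < z - 6) ∨ a[m] + a[z] ≥ -1 implies it.
Every state satisfying the precondition satisfies the weakest precondition: the implication holds.
Answer: valid


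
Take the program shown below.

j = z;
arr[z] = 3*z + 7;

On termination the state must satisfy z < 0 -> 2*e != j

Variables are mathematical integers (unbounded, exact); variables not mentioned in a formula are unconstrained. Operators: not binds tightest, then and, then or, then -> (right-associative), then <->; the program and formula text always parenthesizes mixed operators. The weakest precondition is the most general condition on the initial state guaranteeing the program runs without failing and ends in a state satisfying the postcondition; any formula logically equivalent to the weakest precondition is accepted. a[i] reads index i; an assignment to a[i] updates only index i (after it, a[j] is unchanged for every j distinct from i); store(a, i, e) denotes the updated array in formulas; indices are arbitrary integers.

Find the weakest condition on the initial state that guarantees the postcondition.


Working backward. After the program, z < 0 -> 2*e != j must hold.
Before arr[z] := 3*z + 7: z < 0 -> 2*e != j
Before j := z: z < 0 -> 2*e != z
Answer: WP = z < 0 -> 2*e != z


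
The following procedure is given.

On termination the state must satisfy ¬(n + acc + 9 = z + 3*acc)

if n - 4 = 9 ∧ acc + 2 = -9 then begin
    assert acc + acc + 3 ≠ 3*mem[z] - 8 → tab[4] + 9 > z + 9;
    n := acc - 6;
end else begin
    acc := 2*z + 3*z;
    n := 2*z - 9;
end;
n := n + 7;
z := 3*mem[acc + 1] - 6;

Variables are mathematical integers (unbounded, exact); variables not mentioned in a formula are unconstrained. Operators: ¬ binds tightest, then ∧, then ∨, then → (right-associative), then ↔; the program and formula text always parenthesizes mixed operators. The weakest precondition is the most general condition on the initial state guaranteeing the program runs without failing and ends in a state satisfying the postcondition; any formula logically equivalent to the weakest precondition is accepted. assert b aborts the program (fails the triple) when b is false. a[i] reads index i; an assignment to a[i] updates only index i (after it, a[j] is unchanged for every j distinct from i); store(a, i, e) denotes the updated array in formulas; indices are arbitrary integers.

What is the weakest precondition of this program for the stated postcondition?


Working backward. After the program, the postcondition ¬(n + acc + 9 = z + 3*acc) must hold; in canonical form it is ¬(n = 2*acc + z - 9).
Before z := 3*mem[acc + 1] - 6: ¬(n = 3*mem[acc + 1] + 2*acc - 15)
Before n := n + 7: ¬(n = 3*mem[acc + 1] + 2*acc - 22)
Then branch requires (2*acc ≠ 3*mem[z] - 11 → tab[4] > z) ∧ (¬(3*mem[acc + 1] + acc = 16)); else branch requires ¬(3*mem[5*z + 1] + 8*z = 13).
Before the if: ((n = 13 ∧ acc = -11) → ((2*acc ≠ 3*mem[z] - 11 → tab[4] > z) ∧ (¬(3*mem[acc + 1] + acc = 16)))) ∧ ((¬(n = 13 ∧ acc = -11)) → (¬(3*mem[5*z + 1] + 8*z = 13)))
Answer: WP = ((n = 13 ∧ acc = -11) → ((2*acc ≠ 3*mem[z] - 11 → tab[4] > z) ∧ (¬(3*mem[acc + 1] + acc = 16)))) ∧ ((¬(n = 13 ∧ acc = -11)) → (¬(3*mem[5*z + 1] + 8*z = 13)))


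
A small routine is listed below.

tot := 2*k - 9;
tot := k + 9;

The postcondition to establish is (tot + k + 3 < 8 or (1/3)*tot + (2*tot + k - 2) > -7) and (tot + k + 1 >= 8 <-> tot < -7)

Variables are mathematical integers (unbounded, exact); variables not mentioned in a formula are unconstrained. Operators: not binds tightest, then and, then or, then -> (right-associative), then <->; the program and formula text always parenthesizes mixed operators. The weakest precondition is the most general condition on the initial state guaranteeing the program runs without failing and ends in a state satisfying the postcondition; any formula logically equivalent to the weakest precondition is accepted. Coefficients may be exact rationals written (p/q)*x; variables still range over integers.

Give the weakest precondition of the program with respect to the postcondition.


Working backward. After the program, the postcondition (tot + k + 3 < 8 or (1/3)*tot + (2*tot + k - 2) > -7) and (tot + k + 1 >= 8 <-> tot < -7) must hold; in canonical form it is (k + tot < 5 or k + (7/3)*tot > -5) and (k + tot >= 7 <-> tot < -7).
Before tot := k + 9: (2*k < -4 or (10/3)*k > -26) and (2*k >= -2 <-> k < -16)
Before tot := 2*k - 9: (2*k < -4 or (10/3)*k > -26) and (2*k >= -2 <-> k < -16)
Answer: WP = (2*k < -4 or (10/3)*k > -26) and (2*k >= -2 <-> k < -16)


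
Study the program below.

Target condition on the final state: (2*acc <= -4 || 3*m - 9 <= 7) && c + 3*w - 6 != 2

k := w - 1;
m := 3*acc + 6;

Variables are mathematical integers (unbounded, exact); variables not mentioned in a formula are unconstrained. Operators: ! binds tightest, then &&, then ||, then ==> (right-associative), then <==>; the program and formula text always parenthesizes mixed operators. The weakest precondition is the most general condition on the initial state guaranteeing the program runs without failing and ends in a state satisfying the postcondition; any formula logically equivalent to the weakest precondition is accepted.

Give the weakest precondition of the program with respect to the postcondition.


Working backward. After the program, the postcondition (2*acc <= -4 || 3*m - 9 <= 7) && c + 3*w - 6 != 2 must hold; in canonical form it is (2*acc <= -4 || 3*m <= 16) && c + 3*w != 8.
Before m := 3*acc + 6: (2*acc <= -4 || 9*acc <= -2) && c + 3*w != 8
Before k := w - 1: (2*acc <= -4 || 9*acc <= -2) && c + 3*w != 8
Answer: WP = (2*acc <= -4 || 9*acc <= -2) && c + 3*w != 8


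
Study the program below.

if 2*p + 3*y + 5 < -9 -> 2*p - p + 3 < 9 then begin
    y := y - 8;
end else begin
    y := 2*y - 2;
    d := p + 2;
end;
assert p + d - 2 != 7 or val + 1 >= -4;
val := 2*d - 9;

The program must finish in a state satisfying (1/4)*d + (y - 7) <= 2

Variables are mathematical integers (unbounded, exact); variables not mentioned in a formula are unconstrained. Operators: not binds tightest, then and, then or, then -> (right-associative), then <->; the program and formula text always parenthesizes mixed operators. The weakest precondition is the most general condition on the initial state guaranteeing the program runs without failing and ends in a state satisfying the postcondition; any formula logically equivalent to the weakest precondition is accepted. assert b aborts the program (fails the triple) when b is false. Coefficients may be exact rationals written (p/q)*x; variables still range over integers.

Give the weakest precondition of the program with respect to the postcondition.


Working backward. After the program, the postcondition (1/4)*d + (y - 7) <= 2 must hold; in canonical form it is (1/4)*d + y <= 9.
Before val := 2*d - 9: (1/4)*d + y <= 9
Before assert p + d - 2 != 7 or val + 1 >= -4: (d + p != 9 or val >= -5) and (1/4)*d + y <= 9
Then branch requires (d + p != 9 or val >= -5) and (1/4)*d + y <= 17; else branch requires (2*p != 7 or val >= -5) and (1/4)*p + 2*y <= 21/2.
Before the if: ((2*p + 3*y < -14 -> p < 6) -> ((d + p != 9 or val >= -5) and (1/4)*d + y <= 17)) and ((not (2*p + 3*y < -14 -> p < 6)) -> ((2*p != 7 or val >= -5) and (1/4)*p + 2*y <= 21/2))
Answer: WP = ((2*p + 3*y < -14 -> p < 6) -> ((d + p != 9 or val >= -5) and (1/4)*d + y <= 17)) and ((not (2*p + 3*y < -14 -> p < 6)) -> ((2*p != 7 or val >= -5) and (1/4)*p + 2*y <= 21/2))
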